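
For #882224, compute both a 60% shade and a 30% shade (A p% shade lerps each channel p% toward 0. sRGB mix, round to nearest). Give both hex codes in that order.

#882224 is rgb(136, 34, 36).
60% shade:
  R: 136 + 0.6×(0−136) = 136 − 81.6 = 54.4 → 54
  G: 34 + 0.6×(0−34) = 34 − 20.4 = 13.6 → 14
  B: 36 − 21.6 = 14.4 → 14
  → #360E0E
30% shade:
  R: 136 + 0.3×(0−136) = 136 − 40.8 = 95.2 → 95
  G: 34 − 10.2 = 23.8 → 24
  B: 36 − 10.8 = 25.2 → 25
  → #5F1819

#360E0E, #5F1819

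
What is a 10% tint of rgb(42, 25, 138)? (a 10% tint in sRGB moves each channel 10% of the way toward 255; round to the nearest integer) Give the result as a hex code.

A 10% tint moves each channel 10% toward 255:
  R: 42 + 21.3 = 63.3 → 63
  G: 25 + 23 = 48 → 48
  B: 138 + 11.7 = 149.7 → 150
rgb(63, 48, 150) = #3F3096.

#3F3096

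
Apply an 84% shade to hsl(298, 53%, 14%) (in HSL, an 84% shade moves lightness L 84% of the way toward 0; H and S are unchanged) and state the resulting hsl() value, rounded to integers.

L moves 84% from 14 toward 0: 14 − 11.76 = 2.24 → 2.
H and S are unchanged.

hsl(298, 53%, 2%)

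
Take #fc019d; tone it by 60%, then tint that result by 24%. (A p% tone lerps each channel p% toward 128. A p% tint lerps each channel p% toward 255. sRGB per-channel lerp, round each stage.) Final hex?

#c478a8

#fc019d is rgb(252, 1, 157).
Lerp each channel 60% toward 128:
  R: 252 + 0.6×(128−252) = 252 − 74.4 = 177.6 → 178
  G: 1 + 76.2 = 77.2 → 77
  B: 157 − 17.4 = 139.6 → 140
After the tone: rgb(178, 77, 140) = #b24d8c.
A 24% tint moves each channel 24% toward 255:
  R: 178 + 18.48 = 196.48 → 196
  G: 77 + 42.72 = 119.72 → 120
  B: 140 + 0.24×(255−140) = 140 + 27.6 = 167.6 → 168
rgb(196, 120, 168) = #c478a8.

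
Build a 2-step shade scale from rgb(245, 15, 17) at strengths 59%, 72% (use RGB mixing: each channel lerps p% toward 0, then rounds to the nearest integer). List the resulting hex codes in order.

#640607, #450405

59%: (245 − 144.55 = 100.45→100, 15 − 8.85 = 6.15→6, 17 − 10.03 = 6.97→7) → #640607
72%: (245 − 176.4 = 68.6→69, 15 − 10.8 = 4.2→4, 17 − 12.24 = 4.76→5) → #450405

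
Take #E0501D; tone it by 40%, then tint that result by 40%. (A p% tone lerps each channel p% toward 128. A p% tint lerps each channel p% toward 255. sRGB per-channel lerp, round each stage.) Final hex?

#D6A18F

#E0501D is rgb(224, 80, 29).
Per channel, c → c + 0.4(128 − c):
  R: 224 − 38.4 = 185.6 → 186
  G: 80 + 19.2 = 99.2 → 99
  B: 29 + 39.6 = 68.6 → 69
After the tone: rgb(186, 99, 69) = #BA6345.
Lerp each channel 40% toward 255:
  R: 186 + 27.6 = 213.6 → 214
  G: 99 + 62.4 = 161.4 → 161
  B: 69 + 74.4 = 143.4 → 143
rgb(214, 161, 143) = #D6A18F.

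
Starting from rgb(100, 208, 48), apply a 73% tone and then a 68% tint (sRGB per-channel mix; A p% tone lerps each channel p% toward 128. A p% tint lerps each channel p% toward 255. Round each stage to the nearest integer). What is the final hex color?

A 73% tone moves each channel 73% toward 128:
  R: 100 + 20.44 = 120.44 → 120
  G: 208 − 58.4 = 149.6 → 150
  B: 48 + 0.73×(128−48) = 48 + 58.4 = 106.4 → 106
After the tone: rgb(120, 150, 106) = #78966a.
Per channel, c → c + 0.68(255 − c):
  R: 120 + 91.8 = 211.8 → 212
  G: 150 + 71.4 = 221.4 → 221
  B: 106 + 0.68×(255−106) = 106 + 101.32 = 207.32 → 207
rgb(212, 221, 207) = #d4ddcf.

#d4ddcf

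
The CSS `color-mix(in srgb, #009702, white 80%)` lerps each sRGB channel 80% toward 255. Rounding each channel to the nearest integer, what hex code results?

#CCEACC

#009702 is rgb(0, 151, 2).
An 80% tint moves each channel 80% toward 255:
  R: 0 + 0.8×(255−0) = 0 + 204 = 204 → 204
  G: 151 + 83.2 = 234.2 → 234
  B: 2 + 202.4 = 204.4 → 204
rgb(204, 234, 204) = #CCEACC.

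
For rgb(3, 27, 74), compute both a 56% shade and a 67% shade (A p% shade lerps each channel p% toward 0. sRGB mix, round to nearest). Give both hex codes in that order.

56% shade:
  R: 3 + 0.56×(0−3) = 3 − 1.68 = 1.32 → 1
  G: 27 − 15.12 = 11.88 → 12
  B: 74 − 41.44 = 32.56 → 33
  → #010C21
67% shade:
  R: 3 + 0.67×(0−3) = 3 − 2.01 = 0.99 → 1
  G: 27 + 0.67×(0−27) = 27 − 18.09 = 8.91 → 9
  B: 74 − 49.58 = 24.42 → 24
  → #010918

#010C21, #010918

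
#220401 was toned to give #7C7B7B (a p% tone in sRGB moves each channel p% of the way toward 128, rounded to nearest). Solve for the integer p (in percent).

#220401 is rgb(34, 4, 1); #7C7B7B is rgb(124, 123, 123).
On the B channel (widest range): 123 ≈ 1 + (p/100)(128 − 1), so p ≈ 100×(123 − 1)/(128 − 1) = 12200/127 = 96.06.
p = 96 reproduces all three channels after rounding.

96%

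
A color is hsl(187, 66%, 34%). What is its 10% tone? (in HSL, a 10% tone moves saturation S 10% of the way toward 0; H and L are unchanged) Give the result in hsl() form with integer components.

hsl(187, 59%, 34%)

S moves 10% from 66 toward 0: 66 − 6.6 = 59.4 → 59.
H and L are unchanged.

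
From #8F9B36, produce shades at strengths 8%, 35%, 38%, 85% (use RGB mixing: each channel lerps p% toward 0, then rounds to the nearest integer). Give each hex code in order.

#8F9B36 is rgb(143, 155, 54).
8%: (143 − 11.44 = 131.56→132, 155 − 12.4 = 142.6→143, 54 − 4.32 = 49.68→50) → #848F32
35%: (143 − 50.05 = 92.95→93, 155 − 54.25 = 100.75→101, 54 − 18.9 = 35.1→35) → #5D6523
38%: (143 − 54.34 = 88.66→89, 155 − 58.9 = 96.1→96, 54 − 20.52 = 33.48→33) → #596021
85%: (143 − 121.55 = 21.45→21, 155 − 131.75 = 23.25→23, 54 − 45.9 = 8.1→8) → #151708

#848F32, #5D6523, #596021, #151708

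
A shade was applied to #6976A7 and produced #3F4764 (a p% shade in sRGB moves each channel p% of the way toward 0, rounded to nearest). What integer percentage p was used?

#6976A7 is rgb(105, 118, 167); #3F4764 is rgb(63, 71, 100).
On the B channel (widest range): 100 ≈ 167 + (p/100)(0 − 167), so p ≈ 100×(100 − 167)/(0 − 167) = -6700/-167 = 40.12.
p = 40 reproduces all three channels after rounding.

40%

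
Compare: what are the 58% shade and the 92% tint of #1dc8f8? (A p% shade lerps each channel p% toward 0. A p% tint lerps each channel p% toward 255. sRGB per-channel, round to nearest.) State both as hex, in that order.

#1dc8f8 is rgb(29, 200, 248).
58% shade:
  R: 29 − 16.82 = 12.18 → 12
  G: 200 − 116 = 84 → 84
  B: 248 + 0.58×(0−248) = 248 − 143.84 = 104.16 → 104
  → #0c5468
92% tint:
  R: 29 + 0.92×(255−29) = 29 + 207.92 = 236.92 → 237
  G: 200 + 0.92×(255−200) = 200 + 50.6 = 250.6 → 251
  B: 248 + 6.44 = 254.44 → 254
  → #edfbfe

#0c5468, #edfbfe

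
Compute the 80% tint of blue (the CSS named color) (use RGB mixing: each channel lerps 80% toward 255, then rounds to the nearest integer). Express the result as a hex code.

CSS blue is rgb(0, 0, 255).
Per channel, c → c + 0.8(255 − c):
  R: 0 + 0.8×(255−0) = 0 + 204 = 204 → 204
  G: 0 + 0.8×(255−0) = 0 + 204 = 204 → 204
  B: 255 + 0.8×(255−255) = 255 + 0 = 255 → 255
rgb(204, 204, 255) = #ccccff.

#ccccff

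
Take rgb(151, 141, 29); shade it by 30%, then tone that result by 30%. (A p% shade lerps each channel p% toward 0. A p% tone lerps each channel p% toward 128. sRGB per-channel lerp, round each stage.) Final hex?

A 30% shade moves each channel 30% toward 0:
  R: 151 + 0.3×(0−151) = 151 − 45.3 = 105.7 → 106
  G: 141 + 0.3×(0−141) = 141 − 42.3 = 98.7 → 99
  B: 29 + 0.3×(0−29) = 29 − 8.7 = 20.3 → 20
After the shade: rgb(106, 99, 20) = #6a6314.
A 30% tone moves each channel 30% toward 128:
  R: 106 + 0.3×(128−106) = 106 + 6.6 = 112.6 → 113
  G: 99 + 0.3×(128−99) = 99 + 8.7 = 107.7 → 108
  B: 20 + 0.3×(128−20) = 20 + 32.4 = 52.4 → 52
rgb(113, 108, 52) = #716c34.

#716c34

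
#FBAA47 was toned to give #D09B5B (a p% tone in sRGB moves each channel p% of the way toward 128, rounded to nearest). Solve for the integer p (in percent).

#FBAA47 is rgb(251, 170, 71); #D09B5B is rgb(208, 155, 91).
On the R channel (widest range): 208 ≈ 251 + (p/100)(128 − 251), so p ≈ 100×(208 − 251)/(128 − 251) = -4300/-123 = 34.96.
p = 35 reproduces all three channels after rounding.

35%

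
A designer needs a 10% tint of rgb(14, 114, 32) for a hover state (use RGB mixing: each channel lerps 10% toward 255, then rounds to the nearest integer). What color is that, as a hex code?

#268036

A 10% tint moves each channel 10% toward 255:
  R: 14 + 24.1 = 38.1 → 38
  G: 114 + 0.1×(255−114) = 114 + 14.1 = 128.1 → 128
  B: 32 + 0.1×(255−32) = 32 + 22.3 = 54.3 → 54
rgb(38, 128, 54) = #268036.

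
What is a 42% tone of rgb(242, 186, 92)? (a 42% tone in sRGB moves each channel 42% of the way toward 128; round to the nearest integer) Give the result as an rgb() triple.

A 42% tone moves each channel 42% toward 128:
  R: 242 + 0.42×(128−242) = 242 − 47.88 = 194.12 → 194
  G: 186 − 24.36 = 161.64 → 162
  B: 92 + 15.12 = 107.12 → 107

rgb(194, 162, 107)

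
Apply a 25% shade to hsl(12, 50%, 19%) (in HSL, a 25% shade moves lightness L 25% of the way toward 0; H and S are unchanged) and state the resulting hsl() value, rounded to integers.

hsl(12, 50%, 14%)

L moves 25% from 19 toward 0: 19 − 4.75 = 14.25 → 14.
H and S are unchanged.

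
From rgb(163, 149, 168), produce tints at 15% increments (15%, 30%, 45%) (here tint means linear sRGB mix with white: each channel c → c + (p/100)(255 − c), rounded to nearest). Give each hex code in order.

15%: (163 + 13.8 = 176.8→177, 149 + 15.9 = 164.9→165, 168 + 13.05 = 181.05→181) → #B1A5B5
30%: (163 + 27.6 = 190.6→191, 149 + 31.8 = 180.8→181, 168 + 26.1 = 194.1→194) → #BFB5C2
45%: (163 + 41.4 = 204.4→204, 149 + 47.7 = 196.7→197, 168 + 39.15 = 207.15→207) → #CCC5CF

#B1A5B5, #BFB5C2, #CCC5CF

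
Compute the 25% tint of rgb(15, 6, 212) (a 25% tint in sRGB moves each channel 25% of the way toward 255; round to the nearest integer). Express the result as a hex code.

#4B44DF

Lerp each channel 25% toward 255:
  R: 15 + 0.25×(255−15) = 15 + 60 = 75 → 75
  G: 6 + 62.25 = 68.25 → 68
  B: 212 + 0.25×(255−212) = 212 + 10.75 = 222.75 → 223
rgb(75, 68, 223) = #4B44DF.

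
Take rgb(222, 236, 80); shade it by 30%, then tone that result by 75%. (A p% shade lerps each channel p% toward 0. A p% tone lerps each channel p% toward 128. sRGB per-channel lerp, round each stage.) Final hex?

#87896e

A 30% shade moves each channel 30% toward 0:
  R: 222 + 0.3×(0−222) = 222 − 66.6 = 155.4 → 155
  G: 236 − 70.8 = 165.2 → 165
  B: 80 + 0.3×(0−80) = 80 − 24 = 56 → 56
After the shade: rgb(155, 165, 56) = #9ba538.
A 75% tone moves each channel 75% toward 128:
  R: 155 − 20.25 = 134.75 → 135
  G: 165 + 0.75×(128−165) = 165 − 27.75 = 137.25 → 137
  B: 56 + 0.75×(128−56) = 56 + 54 = 110 → 110
rgb(135, 137, 110) = #87896e.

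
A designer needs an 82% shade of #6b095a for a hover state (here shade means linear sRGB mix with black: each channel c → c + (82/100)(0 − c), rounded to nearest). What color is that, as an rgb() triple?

#6b095a is rgb(107, 9, 90).
An 82% shade moves each channel 82% toward 0:
  R: 107 + 0.82×(0−107) = 107 − 87.74 = 19.26 → 19
  G: 9 + 0.82×(0−9) = 9 − 7.38 = 1.62 → 2
  B: 90 − 73.8 = 16.2 → 16

rgb(19, 2, 16)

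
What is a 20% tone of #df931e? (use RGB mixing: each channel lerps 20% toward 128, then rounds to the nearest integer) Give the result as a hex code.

#df931e is rgb(223, 147, 30).
Lerp each channel 20% toward 128:
  R: 223 + 0.2×(128−223) = 223 − 19 = 204 → 204
  G: 147 − 3.8 = 143.2 → 143
  B: 30 + 0.2×(128−30) = 30 + 19.6 = 49.6 → 50
rgb(204, 143, 50) = #cc8f32.

#cc8f32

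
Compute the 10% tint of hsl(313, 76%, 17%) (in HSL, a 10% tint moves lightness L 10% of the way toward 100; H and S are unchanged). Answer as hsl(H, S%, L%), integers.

L moves 10% from 17 toward 100: 17 + 8.3 = 25.3 → 25.
H and S are unchanged.

hsl(313, 76%, 25%)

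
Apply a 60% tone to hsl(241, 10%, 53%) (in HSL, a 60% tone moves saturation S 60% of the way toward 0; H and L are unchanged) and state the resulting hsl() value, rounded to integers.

hsl(241, 4%, 53%)

S moves 60% from 10 toward 0: 10 − 6 = 4 → 4.
H and L are unchanged.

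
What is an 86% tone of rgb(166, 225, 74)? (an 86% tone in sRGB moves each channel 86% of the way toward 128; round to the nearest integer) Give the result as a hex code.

Per channel, c → c + 0.86(128 − c):
  R: 166 + 0.86×(128−166) = 166 − 32.68 = 133.32 → 133
  G: 225 + 0.86×(128−225) = 225 − 83.42 = 141.58 → 142
  B: 74 + 46.44 = 120.44 → 120
rgb(133, 142, 120) = #858e78.

#858e78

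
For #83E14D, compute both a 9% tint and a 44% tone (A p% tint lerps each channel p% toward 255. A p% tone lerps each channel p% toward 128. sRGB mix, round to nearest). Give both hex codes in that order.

#83E14D is rgb(131, 225, 77).
9% tint:
  R: 131 + 0.09×(255−131) = 131 + 11.16 = 142.16 → 142
  G: 225 + 0.09×(255−225) = 225 + 2.7 = 227.7 → 228
  B: 77 + 0.09×(255−77) = 77 + 16.02 = 93.02 → 93
  → #8EE45D
44% tone:
  R: 131 − 1.32 = 129.68 → 130
  G: 225 + 0.44×(128−225) = 225 − 42.68 = 182.32 → 182
  B: 77 + 0.44×(128−77) = 77 + 22.44 = 99.44 → 99
  → #82B663

#8EE45D, #82B663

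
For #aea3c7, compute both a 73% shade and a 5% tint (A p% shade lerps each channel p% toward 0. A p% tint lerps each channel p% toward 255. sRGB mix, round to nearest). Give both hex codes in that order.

#aea3c7 is rgb(174, 163, 199).
73% shade:
  R: 174 − 127.02 = 46.98 → 47
  G: 163 − 118.99 = 44.01 → 44
  B: 199 − 145.27 = 53.73 → 54
  → #2f2c36
5% tint:
  R: 174 + 4.05 = 178.05 → 178
  G: 163 + 0.05×(255−163) = 163 + 4.6 = 167.6 → 168
  B: 199 + 0.05×(255−199) = 199 + 2.8 = 201.8 → 202
  → #b2a8ca

#2f2c36, #b2a8ca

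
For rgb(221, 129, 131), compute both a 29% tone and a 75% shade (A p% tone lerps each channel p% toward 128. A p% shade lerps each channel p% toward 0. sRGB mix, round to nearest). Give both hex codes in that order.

#C28182, #372021

29% tone:
  R: 221 − 26.97 = 194.03 → 194
  G: 129 + 0.29×(128−129) = 129 − 0.29 = 128.71 → 129
  B: 131 + 0.29×(128−131) = 131 − 0.87 = 130.13 → 130
  → #C28182
75% shade:
  R: 221 − 165.75 = 55.25 → 55
  G: 129 − 96.75 = 32.25 → 32
  B: 131 − 98.25 = 32.75 → 33
  → #372021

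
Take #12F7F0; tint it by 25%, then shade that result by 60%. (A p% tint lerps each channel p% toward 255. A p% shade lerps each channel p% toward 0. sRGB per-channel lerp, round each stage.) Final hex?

#1F6462

#12F7F0 is rgb(18, 247, 240).
Lerp each channel 25% toward 255:
  R: 18 + 59.25 = 77.25 → 77
  G: 247 + 0.25×(255−247) = 247 + 2 = 249 → 249
  B: 240 + 3.75 = 243.75 → 244
After the tint: rgb(77, 249, 244) = #4DF9F4.
Per channel, c → c + 0.6(0 − c):
  R: 77 + 0.6×(0−77) = 77 − 46.2 = 30.8 → 31
  G: 249 + 0.6×(0−249) = 249 − 149.4 = 99.6 → 100
  B: 244 − 146.4 = 97.6 → 98
rgb(31, 100, 98) = #1F6462.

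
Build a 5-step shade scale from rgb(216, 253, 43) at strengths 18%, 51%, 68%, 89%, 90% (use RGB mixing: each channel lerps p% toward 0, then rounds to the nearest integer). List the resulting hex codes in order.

18%: (216 − 38.88 = 177.12→177, 253 − 45.54 = 207.46→207, 43 − 7.74 = 35.26→35) → #B1CF23
51%: (216 − 110.16 = 105.84→106, 253 − 129.03 = 123.97→124, 43 − 21.93 = 21.07→21) → #6A7C15
68%: (216 − 146.88 = 69.12→69, 253 − 172.04 = 80.96→81, 43 − 29.24 = 13.76→14) → #45510E
89%: (216 − 192.24 = 23.76→24, 253 − 225.17 = 27.83→28, 43 − 38.27 = 4.73→5) → #181C05
90%: (216 − 194.4 = 21.6→22, 253 − 227.7 = 25.3→25, 43 − 38.7 = 4.3→4) → #161904

#B1CF23, #6A7C15, #45510E, #181C05, #161904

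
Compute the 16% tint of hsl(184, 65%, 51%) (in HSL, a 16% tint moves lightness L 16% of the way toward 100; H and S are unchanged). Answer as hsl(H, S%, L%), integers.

L moves 16% from 51 toward 100: 51 + 7.84 = 58.84 → 59.
H and S are unchanged.

hsl(184, 65%, 59%)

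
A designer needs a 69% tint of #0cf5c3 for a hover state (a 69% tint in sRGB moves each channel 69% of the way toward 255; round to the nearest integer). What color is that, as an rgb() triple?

#0cf5c3 is rgb(12, 245, 195).
Per channel, c → c + 0.69(255 − c):
  R: 12 + 0.69×(255−12) = 12 + 167.67 = 179.67 → 180
  G: 245 + 6.9 = 251.9 → 252
  B: 195 + 0.69×(255−195) = 195 + 41.4 = 236.4 → 236

rgb(180, 252, 236)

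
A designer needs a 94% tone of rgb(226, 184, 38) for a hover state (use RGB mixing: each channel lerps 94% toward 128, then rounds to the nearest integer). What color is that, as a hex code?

#86837b

A 94% tone moves each channel 94% toward 128:
  R: 226 + 0.94×(128−226) = 226 − 92.12 = 133.88 → 134
  G: 184 + 0.94×(128−184) = 184 − 52.64 = 131.36 → 131
  B: 38 + 84.6 = 122.6 → 123
rgb(134, 131, 123) = #86837b.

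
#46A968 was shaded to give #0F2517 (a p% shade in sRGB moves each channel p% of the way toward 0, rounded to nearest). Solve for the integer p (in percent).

78%

#46A968 is rgb(70, 169, 104); #0F2517 is rgb(15, 37, 23).
On the G channel (widest range): 37 ≈ 169 + (p/100)(0 − 169), so p ≈ 100×(37 − 169)/(0 − 169) = -13200/-169 = 78.11.
p = 78 reproduces all three channels after rounding.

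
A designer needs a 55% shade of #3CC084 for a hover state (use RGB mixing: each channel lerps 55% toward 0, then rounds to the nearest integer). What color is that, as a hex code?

#1B563B

#3CC084 is rgb(60, 192, 132).
Lerp each channel 55% toward 0:
  R: 60 + 0.55×(0−60) = 60 − 33 = 27 → 27
  G: 192 − 105.6 = 86.4 → 86
  B: 132 − 72.6 = 59.4 → 59
rgb(27, 86, 59) = #1B563B.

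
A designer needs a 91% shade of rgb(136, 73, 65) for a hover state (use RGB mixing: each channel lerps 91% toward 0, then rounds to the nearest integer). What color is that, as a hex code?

#0C0706

Per channel, c → c + 0.91(0 − c):
  R: 136 + 0.91×(0−136) = 136 − 123.76 = 12.24 → 12
  G: 73 + 0.91×(0−73) = 73 − 66.43 = 6.57 → 7
  B: 65 + 0.91×(0−65) = 65 − 59.15 = 5.85 → 6
rgb(12, 7, 6) = #0C0706.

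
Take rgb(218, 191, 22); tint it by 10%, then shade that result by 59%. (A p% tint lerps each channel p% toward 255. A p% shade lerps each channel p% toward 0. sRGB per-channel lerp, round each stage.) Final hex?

#5B5112

A 10% tint moves each channel 10% toward 255:
  R: 218 + 0.1×(255−218) = 218 + 3.7 = 221.7 → 222
  G: 191 + 0.1×(255−191) = 191 + 6.4 = 197.4 → 197
  B: 22 + 23.3 = 45.3 → 45
After the tint: rgb(222, 197, 45) = #DEC52D.
Per channel, c → c + 0.59(0 − c):
  R: 222 + 0.59×(0−222) = 222 − 130.98 = 91.02 → 91
  G: 197 − 116.23 = 80.77 → 81
  B: 45 + 0.59×(0−45) = 45 − 26.55 = 18.45 → 18
rgb(91, 81, 18) = #5B5112.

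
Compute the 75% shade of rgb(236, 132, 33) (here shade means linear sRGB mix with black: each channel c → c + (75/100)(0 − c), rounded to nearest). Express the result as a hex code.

Lerp each channel 75% toward 0:
  R: 236 − 177 = 59 → 59
  G: 132 − 99 = 33 → 33
  B: 33 + 0.75×(0−33) = 33 − 24.75 = 8.25 → 8
rgb(59, 33, 8) = #3B2108.

#3B2108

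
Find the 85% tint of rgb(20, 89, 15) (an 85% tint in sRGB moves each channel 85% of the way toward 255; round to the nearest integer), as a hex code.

Per channel, c → c + 0.85(255 − c):
  R: 20 + 0.85×(255−20) = 20 + 199.75 = 219.75 → 220
  G: 89 + 0.85×(255−89) = 89 + 141.1 = 230.1 → 230
  B: 15 + 204 = 219 → 219
rgb(220, 230, 219) = #DCE6DB.

#DCE6DB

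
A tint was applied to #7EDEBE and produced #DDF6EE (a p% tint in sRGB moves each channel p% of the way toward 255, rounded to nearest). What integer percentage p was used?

74%

#7EDEBE is rgb(126, 222, 190); #DDF6EE is rgb(221, 246, 238).
On the R channel (widest range): 221 ≈ 126 + (p/100)(255 − 126), so p ≈ 100×(221 − 126)/(255 − 126) = 9500/129 = 73.64.
p = 74 reproduces all three channels after rounding.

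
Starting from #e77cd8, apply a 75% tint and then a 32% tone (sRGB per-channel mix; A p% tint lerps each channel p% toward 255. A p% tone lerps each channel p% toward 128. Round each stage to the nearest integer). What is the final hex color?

#e77cd8 is rgb(231, 124, 216).
A 75% tint moves each channel 75% toward 255:
  R: 231 + 0.75×(255−231) = 231 + 18 = 249 → 249
  G: 124 + 98.25 = 222.25 → 222
  B: 216 + 0.75×(255−216) = 216 + 29.25 = 245.25 → 245
After the tint: rgb(249, 222, 245) = #f9def5.
Per channel, c → c + 0.32(128 − c):
  R: 249 + 0.32×(128−249) = 249 − 38.72 = 210.28 → 210
  G: 222 − 30.08 = 191.92 → 192
  B: 245 + 0.32×(128−245) = 245 − 37.44 = 207.56 → 208
rgb(210, 192, 208) = #d2c0d0.

#d2c0d0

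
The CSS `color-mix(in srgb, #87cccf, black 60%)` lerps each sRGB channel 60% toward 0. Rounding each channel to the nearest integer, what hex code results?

#365253

#87cccf is rgb(135, 204, 207).
A 60% shade moves each channel 60% toward 0:
  R: 135 − 81 = 54 → 54
  G: 204 − 122.4 = 81.6 → 82
  B: 207 − 124.2 = 82.8 → 83
rgb(54, 82, 83) = #365253.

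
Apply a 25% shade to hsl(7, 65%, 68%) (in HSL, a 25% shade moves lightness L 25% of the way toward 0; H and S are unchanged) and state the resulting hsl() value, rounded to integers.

hsl(7, 65%, 51%)

L moves 25% from 68 toward 0: 68 − 17 = 51 → 51.
H and S are unchanged.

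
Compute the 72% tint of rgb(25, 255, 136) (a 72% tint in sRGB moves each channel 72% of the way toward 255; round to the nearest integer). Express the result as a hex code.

#bfffde

A 72% tint moves each channel 72% toward 255:
  R: 25 + 0.72×(255−25) = 25 + 165.6 = 190.6 → 191
  G: 255 + 0.72×(255−255) = 255 + 0 = 255 → 255
  B: 136 + 0.72×(255−136) = 136 + 85.68 = 221.68 → 222
rgb(191, 255, 222) = #bfffde.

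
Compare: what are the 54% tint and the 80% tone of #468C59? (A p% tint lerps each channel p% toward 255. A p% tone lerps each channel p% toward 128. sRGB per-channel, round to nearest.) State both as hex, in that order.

#468C59 is rgb(70, 140, 89).
54% tint:
  R: 70 + 0.54×(255−70) = 70 + 99.9 = 169.9 → 170
  G: 140 + 62.1 = 202.1 → 202
  B: 89 + 89.64 = 178.64 → 179
  → #AACAB3
80% tone:
  R: 70 + 46.4 = 116.4 → 116
  G: 140 + 0.8×(128−140) = 140 − 9.6 = 130.4 → 130
  B: 89 + 0.8×(128−89) = 89 + 31.2 = 120.2 → 120
  → #748278

#AACAB3, #748278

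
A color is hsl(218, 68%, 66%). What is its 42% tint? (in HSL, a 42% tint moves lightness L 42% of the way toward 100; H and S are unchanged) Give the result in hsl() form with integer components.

L moves 42% from 66 toward 100: 66 + 14.28 = 80.28 → 80.
H and S are unchanged.

hsl(218, 68%, 80%)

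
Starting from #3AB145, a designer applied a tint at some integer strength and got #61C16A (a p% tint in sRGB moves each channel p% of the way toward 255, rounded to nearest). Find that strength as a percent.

20%

#3AB145 is rgb(58, 177, 69); #61C16A is rgb(97, 193, 106).
On the R channel (widest range): 97 ≈ 58 + (p/100)(255 − 58), so p ≈ 100×(97 − 58)/(255 − 58) = 3900/197 = 19.80.
p = 20 reproduces all three channels after rounding.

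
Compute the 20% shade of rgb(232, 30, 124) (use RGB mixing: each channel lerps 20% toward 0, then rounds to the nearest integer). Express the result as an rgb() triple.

rgb(186, 24, 99)

A 20% shade moves each channel 20% toward 0:
  R: 232 + 0.2×(0−232) = 232 − 46.4 = 185.6 → 186
  G: 30 − 6 = 24 → 24
  B: 124 − 24.8 = 99.2 → 99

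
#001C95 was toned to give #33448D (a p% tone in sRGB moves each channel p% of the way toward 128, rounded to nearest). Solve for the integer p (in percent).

#001C95 is rgb(0, 28, 149); #33448D is rgb(51, 68, 141).
On the R channel (widest range): 51 ≈ 0 + (p/100)(128 − 0), so p ≈ 100×(51 − 0)/(128 − 0) = 5100/128 = 39.84.
p = 40 reproduces all three channels after rounding.

40%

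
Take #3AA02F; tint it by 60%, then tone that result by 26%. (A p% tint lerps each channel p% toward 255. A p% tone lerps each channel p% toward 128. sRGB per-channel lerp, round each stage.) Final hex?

#A4C2A1

#3AA02F is rgb(58, 160, 47).
Per channel, c → c + 0.6(255 − c):
  R: 58 + 0.6×(255−58) = 58 + 118.2 = 176.2 → 176
  G: 160 + 0.6×(255−160) = 160 + 57 = 217 → 217
  B: 47 + 0.6×(255−47) = 47 + 124.8 = 171.8 → 172
After the tint: rgb(176, 217, 172) = #B0D9AC.
Per channel, c → c + 0.26(128 − c):
  R: 176 − 12.48 = 163.52 → 164
  G: 217 + 0.26×(128−217) = 217 − 23.14 = 193.86 → 194
  B: 172 − 11.44 = 160.56 → 161
rgb(164, 194, 161) = #A4C2A1.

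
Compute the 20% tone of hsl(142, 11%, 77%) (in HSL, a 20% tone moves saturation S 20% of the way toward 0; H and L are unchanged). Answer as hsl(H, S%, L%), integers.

S moves 20% from 11 toward 0: 11 − 2.2 = 8.8 → 9.
H and L are unchanged.

hsl(142, 9%, 77%)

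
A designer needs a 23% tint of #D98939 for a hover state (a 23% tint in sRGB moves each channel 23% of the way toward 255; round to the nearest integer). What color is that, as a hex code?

#E2A467

#D98939 is rgb(217, 137, 57).
Per channel, c → c + 0.23(255 − c):
  R: 217 + 0.23×(255−217) = 217 + 8.74 = 225.74 → 226
  G: 137 + 27.14 = 164.14 → 164
  B: 57 + 0.23×(255−57) = 57 + 45.54 = 102.54 → 103
rgb(226, 164, 103) = #E2A467.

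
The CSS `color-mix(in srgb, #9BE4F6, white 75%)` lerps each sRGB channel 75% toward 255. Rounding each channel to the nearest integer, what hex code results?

#E6F8FD

#9BE4F6 is rgb(155, 228, 246).
Lerp each channel 75% toward 255:
  R: 155 + 0.75×(255−155) = 155 + 75 = 230 → 230
  G: 228 + 20.25 = 248.25 → 248
  B: 246 + 0.75×(255−246) = 246 + 6.75 = 252.75 → 253
rgb(230, 248, 253) = #E6F8FD.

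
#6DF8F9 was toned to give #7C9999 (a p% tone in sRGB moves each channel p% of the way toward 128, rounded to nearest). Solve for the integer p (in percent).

79%

#6DF8F9 is rgb(109, 248, 249); #7C9999 is rgb(124, 153, 153).
On the B channel (widest range): 153 ≈ 249 + (p/100)(128 − 249), so p ≈ 100×(153 − 249)/(128 − 249) = -9600/-121 = 79.34.
p = 79 reproduces all three channels after rounding.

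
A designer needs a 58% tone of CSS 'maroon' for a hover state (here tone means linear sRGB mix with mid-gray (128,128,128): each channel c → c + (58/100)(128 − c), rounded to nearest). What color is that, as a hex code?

CSS maroon is rgb(128, 0, 0).
Per channel, c → c + 0.58(128 − c):
  R: 128 + 0 = 128 → 128
  G: 0 + 74.24 = 74.24 → 74
  B: 0 + 74.24 = 74.24 → 74
rgb(128, 74, 74) = #804A4A.

#804A4A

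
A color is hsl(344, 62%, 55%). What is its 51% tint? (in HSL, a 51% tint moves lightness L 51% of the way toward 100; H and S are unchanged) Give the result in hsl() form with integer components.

hsl(344, 62%, 78%)

L moves 51% from 55 toward 100: 55 + 22.95 = 77.95 → 78.
H and S are unchanged.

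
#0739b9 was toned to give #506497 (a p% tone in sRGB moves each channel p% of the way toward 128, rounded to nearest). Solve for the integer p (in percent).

60%

#0739b9 is rgb(7, 57, 185); #506497 is rgb(80, 100, 151).
On the R channel (widest range): 80 ≈ 7 + (p/100)(128 − 7), so p ≈ 100×(80 − 7)/(128 − 7) = 7300/121 = 60.33.
p = 60 reproduces all three channels after rounding.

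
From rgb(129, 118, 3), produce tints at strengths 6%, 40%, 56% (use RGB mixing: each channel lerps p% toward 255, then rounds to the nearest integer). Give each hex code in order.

6%: (129 + 7.56 = 136.56→137, 118 + 8.22 = 126.22→126, 3 + 15.12 = 18.12→18) → #897E12
40%: (129 + 50.4 = 179.4→179, 118 + 54.8 = 172.8→173, 3 + 100.8 = 103.8→104) → #B3AD68
56%: (129 + 70.56 = 199.56→200, 118 + 76.72 = 194.72→195, 3 + 141.12 = 144.12→144) → #C8C390

#897E12, #B3AD68, #C8C390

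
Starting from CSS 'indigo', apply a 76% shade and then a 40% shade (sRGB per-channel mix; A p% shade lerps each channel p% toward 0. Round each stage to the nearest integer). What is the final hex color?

CSS indigo is rgb(75, 0, 130).
Lerp each channel 76% toward 0:
  R: 75 + 0.76×(0−75) = 75 − 57 = 18 → 18
  G: 0 + 0.76×(0−0) = 0 + 0 = 0 → 0
  B: 130 − 98.8 = 31.2 → 31
After the shade: rgb(18, 0, 31) = #12001f.
Lerp each channel 40% toward 0:
  R: 18 + 0.4×(0−18) = 18 − 7.2 = 10.8 → 11
  G: 0 + 0.4×(0−0) = 0 + 0 = 0 → 0
  B: 31 + 0.4×(0−31) = 31 − 12.4 = 18.6 → 19
rgb(11, 0, 19) = #0b0013.

#0b0013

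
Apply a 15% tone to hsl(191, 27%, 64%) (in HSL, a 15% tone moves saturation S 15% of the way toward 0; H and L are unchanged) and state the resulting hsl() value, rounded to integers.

hsl(191, 23%, 64%)

S moves 15% from 27 toward 0: 27 − 4.05 = 22.95 → 23.
H and L are unchanged.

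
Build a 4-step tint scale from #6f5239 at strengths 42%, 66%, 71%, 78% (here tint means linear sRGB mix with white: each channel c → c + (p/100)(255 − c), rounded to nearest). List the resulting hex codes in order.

#6f5239 is rgb(111, 82, 57).
42%: (111 + 60.48 = 171.48→171, 82 + 72.66 = 154.66→155, 57 + 83.16 = 140.16→140) → #ab9b8c
66%: (111 + 95.04 = 206.04→206, 82 + 114.18 = 196.18→196, 57 + 130.68 = 187.68→188) → #cec4bc
71%: (111 + 102.24 = 213.24→213, 82 + 122.83 = 204.83→205, 57 + 140.58 = 197.58→198) → #d5cdc6
78%: (111 + 112.32 = 223.32→223, 82 + 134.94 = 216.94→217, 57 + 154.44 = 211.44→211) → #dfd9d3

#ab9b8c, #cec4bc, #d5cdc6, #dfd9d3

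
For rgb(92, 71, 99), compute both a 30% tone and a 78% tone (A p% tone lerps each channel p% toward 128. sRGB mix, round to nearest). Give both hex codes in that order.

#67586c, #78737a

30% tone:
  R: 92 + 0.3×(128−92) = 92 + 10.8 = 102.8 → 103
  G: 71 + 0.3×(128−71) = 71 + 17.1 = 88.1 → 88
  B: 99 + 8.7 = 107.7 → 108
  → #67586c
78% tone:
  R: 92 + 28.08 = 120.08 → 120
  G: 71 + 44.46 = 115.46 → 115
  B: 99 + 22.62 = 121.62 → 122
  → #78737a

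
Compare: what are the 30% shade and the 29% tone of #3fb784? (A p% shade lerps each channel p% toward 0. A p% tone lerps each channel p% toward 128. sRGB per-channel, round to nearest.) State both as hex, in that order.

#3fb784 is rgb(63, 183, 132).
30% shade:
  R: 63 + 0.3×(0−63) = 63 − 18.9 = 44.1 → 44
  G: 183 − 54.9 = 128.1 → 128
  B: 132 − 39.6 = 92.4 → 92
  → #2c805c
29% tone:
  R: 63 + 0.29×(128−63) = 63 + 18.85 = 81.85 → 82
  G: 183 − 15.95 = 167.05 → 167
  B: 132 − 1.16 = 130.84 → 131
  → #52a783

#2c805c, #52a783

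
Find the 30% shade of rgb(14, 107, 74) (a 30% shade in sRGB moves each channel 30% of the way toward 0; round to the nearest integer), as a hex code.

#0a4b34

A 30% shade moves each channel 30% toward 0:
  R: 14 + 0.3×(0−14) = 14 − 4.2 = 9.8 → 10
  G: 107 − 32.1 = 74.9 → 75
  B: 74 + 0.3×(0−74) = 74 − 22.2 = 51.8 → 52
rgb(10, 75, 52) = #0a4b34.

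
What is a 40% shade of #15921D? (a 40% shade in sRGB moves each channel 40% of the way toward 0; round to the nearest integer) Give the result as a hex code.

#15921D is rgb(21, 146, 29).
Lerp each channel 40% toward 0:
  R: 21 − 8.4 = 12.6 → 13
  G: 146 + 0.4×(0−146) = 146 − 58.4 = 87.6 → 88
  B: 29 + 0.4×(0−29) = 29 − 11.6 = 17.4 → 17
rgb(13, 88, 17) = #0D5811.

#0D5811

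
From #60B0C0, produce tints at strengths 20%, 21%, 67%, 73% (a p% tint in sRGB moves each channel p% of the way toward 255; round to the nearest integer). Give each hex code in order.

#60B0C0 is rgb(96, 176, 192).
20%: (96 + 31.8 = 127.8→128, 176 + 15.8 = 191.8→192, 192 + 12.6 = 204.6→205) → #80C0CD
21%: (96 + 33.39 = 129.39→129, 176 + 16.59 = 192.59→193, 192 + 13.23 = 205.23→205) → #81C1CD
67%: (96 + 106.53 = 202.53→203, 176 + 52.93 = 228.93→229, 192 + 42.21 = 234.21→234) → #CBE5EA
73%: (96 + 116.07 = 212.07→212, 176 + 57.67 = 233.67→234, 192 + 45.99 = 237.99→238) → #D4EAEE

#80C0CD, #81C1CD, #CBE5EA, #D4EAEE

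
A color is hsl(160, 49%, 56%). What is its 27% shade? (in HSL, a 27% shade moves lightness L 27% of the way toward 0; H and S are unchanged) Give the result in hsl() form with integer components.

L moves 27% from 56 toward 0: 56 − 15.12 = 40.88 → 41.
H and S are unchanged.

hsl(160, 49%, 41%)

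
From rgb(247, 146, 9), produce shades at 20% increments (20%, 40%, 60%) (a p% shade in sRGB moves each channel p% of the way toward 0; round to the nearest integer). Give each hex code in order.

20%: (247 − 49.4 = 197.6→198, 146 − 29.2 = 116.8→117, 9 − 1.8 = 7.2→7) → #c67507
40%: (247 − 98.8 = 148.2→148, 146 − 58.4 = 87.6→88, 9 − 3.6 = 5.4→5) → #945805
60%: (247 − 148.2 = 98.8→99, 146 − 87.6 = 58.4→58, 9 − 5.4 = 3.6→4) → #633a04

#c67507, #945805, #633a04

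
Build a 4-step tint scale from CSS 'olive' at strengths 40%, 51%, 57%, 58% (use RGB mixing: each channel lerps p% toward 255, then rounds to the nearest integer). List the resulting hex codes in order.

CSS olive is rgb(128, 128, 0).
40%: (128 + 50.8 = 178.8→179, 128 + 50.8 = 178.8→179, 0 + 102 = 102→102) → #B3B366
51%: (128 + 64.77 = 192.77→193, 128 + 64.77 = 192.77→193, 0 + 130.05 = 130.05→130) → #C1C182
57%: (128 + 72.39 = 200.39→200, 128 + 72.39 = 200.39→200, 0 + 145.35 = 145.35→145) → #C8C891
58%: (128 + 73.66 = 201.66→202, 128 + 73.66 = 201.66→202, 0 + 147.9 = 147.9→148) → #CACA94

#B3B366, #C1C182, #C8C891, #CACA94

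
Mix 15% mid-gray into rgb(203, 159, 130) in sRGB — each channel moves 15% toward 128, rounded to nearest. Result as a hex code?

#C09A82

Per channel, c → c + 0.15(128 − c):
  R: 203 − 11.25 = 191.75 → 192
  G: 159 − 4.65 = 154.35 → 154
  B: 130 + 0.15×(128−130) = 130 − 0.3 = 129.7 → 130
rgb(192, 154, 130) = #C09A82.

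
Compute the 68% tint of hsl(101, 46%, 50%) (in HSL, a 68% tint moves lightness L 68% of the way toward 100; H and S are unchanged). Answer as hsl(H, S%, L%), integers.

L moves 68% from 50 toward 100: 50 + 34 = 84 → 84.
H and S are unchanged.

hsl(101, 46%, 84%)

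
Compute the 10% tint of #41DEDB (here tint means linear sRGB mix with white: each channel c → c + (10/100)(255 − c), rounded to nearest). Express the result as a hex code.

#54E1DF

#41DEDB is rgb(65, 222, 219).
Per channel, c → c + 0.1(255 − c):
  R: 65 + 0.1×(255−65) = 65 + 19 = 84 → 84
  G: 222 + 0.1×(255−222) = 222 + 3.3 = 225.3 → 225
  B: 219 + 0.1×(255−219) = 219 + 3.6 = 222.6 → 223
rgb(84, 225, 223) = #54E1DF.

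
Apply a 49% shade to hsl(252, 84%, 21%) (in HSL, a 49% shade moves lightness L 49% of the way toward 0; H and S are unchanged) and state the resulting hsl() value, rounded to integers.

hsl(252, 84%, 11%)

L moves 49% from 21 toward 0: 21 − 10.29 = 10.71 → 11.
H and S are unchanged.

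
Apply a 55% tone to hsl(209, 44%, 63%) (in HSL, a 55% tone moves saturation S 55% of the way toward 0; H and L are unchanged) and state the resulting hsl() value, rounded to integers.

S moves 55% from 44 toward 0: 44 − 24.2 = 19.8 → 20.
H and L are unchanged.

hsl(209, 20%, 63%)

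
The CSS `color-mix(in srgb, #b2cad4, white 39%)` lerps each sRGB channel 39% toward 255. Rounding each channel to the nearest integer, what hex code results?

#b2cad4 is rgb(178, 202, 212).
Per channel, c → c + 0.39(255 − c):
  R: 178 + 30.03 = 208.03 → 208
  G: 202 + 0.39×(255−202) = 202 + 20.67 = 222.67 → 223
  B: 212 + 16.77 = 228.77 → 229
rgb(208, 223, 229) = #d0dfe5.

#d0dfe5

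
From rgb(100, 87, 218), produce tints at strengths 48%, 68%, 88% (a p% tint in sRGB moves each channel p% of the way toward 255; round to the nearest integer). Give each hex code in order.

48%: (100 + 74.4 = 174.4→174, 87 + 80.64 = 167.64→168, 218 + 17.76 = 235.76→236) → #AEA8EC
68%: (100 + 105.4 = 205.4→205, 87 + 114.24 = 201.24→201, 218 + 25.16 = 243.16→243) → #CDC9F3
88%: (100 + 136.4 = 236.4→236, 87 + 147.84 = 234.84→235, 218 + 32.56 = 250.56→251) → #ECEBFB

#AEA8EC, #CDC9F3, #ECEBFB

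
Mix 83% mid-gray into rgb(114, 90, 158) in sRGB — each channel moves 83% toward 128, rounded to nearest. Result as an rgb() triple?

rgb(126, 122, 133)

Lerp each channel 83% toward 128:
  R: 114 + 0.83×(128−114) = 114 + 11.62 = 125.62 → 126
  G: 90 + 31.54 = 121.54 → 122
  B: 158 + 0.83×(128−158) = 158 − 24.9 = 133.1 → 133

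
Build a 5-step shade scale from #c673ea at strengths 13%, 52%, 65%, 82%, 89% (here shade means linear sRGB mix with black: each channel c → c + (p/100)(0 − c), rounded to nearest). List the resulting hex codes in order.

#ac64cc, #5f3770, #452852, #24152a, #160d1a

#c673ea is rgb(198, 115, 234).
13%: (198 − 25.74 = 172.26→172, 115 − 14.95 = 100.05→100, 234 − 30.42 = 203.58→204) → #ac64cc
52%: (198 − 102.96 = 95.04→95, 115 − 59.8 = 55.2→55, 234 − 121.68 = 112.32→112) → #5f3770
65%: (198 − 128.7 = 69.3→69, 115 − 74.75 = 40.25→40, 234 − 152.1 = 81.9→82) → #452852
82%: (198 − 162.36 = 35.64→36, 115 − 94.3 = 20.7→21, 234 − 191.88 = 42.12→42) → #24152a
89%: (198 − 176.22 = 21.78→22, 115 − 102.35 = 12.65→13, 234 − 208.26 = 25.74→26) → #160d1a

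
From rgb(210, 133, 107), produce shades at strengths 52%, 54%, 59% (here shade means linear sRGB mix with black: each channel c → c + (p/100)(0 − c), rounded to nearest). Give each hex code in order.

#654033, #613D31, #56372C

52%: (210 − 109.2 = 100.8→101, 133 − 69.16 = 63.84→64, 107 − 55.64 = 51.36→51) → #654033
54%: (210 − 113.4 = 96.6→97, 133 − 71.82 = 61.18→61, 107 − 57.78 = 49.22→49) → #613D31
59%: (210 − 123.9 = 86.1→86, 133 − 78.47 = 54.53→55, 107 − 63.13 = 43.87→44) → #56372C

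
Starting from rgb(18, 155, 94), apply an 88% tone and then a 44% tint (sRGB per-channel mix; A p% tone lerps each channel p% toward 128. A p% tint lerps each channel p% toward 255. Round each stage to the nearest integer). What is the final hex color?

Per channel, c → c + 0.88(128 − c):
  R: 18 + 96.8 = 114.8 → 115
  G: 155 + 0.88×(128−155) = 155 − 23.76 = 131.24 → 131
  B: 94 + 29.92 = 123.92 → 124
After the tone: rgb(115, 131, 124) = #73837C.
Per channel, c → c + 0.44(255 − c):
  R: 115 + 0.44×(255−115) = 115 + 61.6 = 176.6 → 177
  G: 131 + 0.44×(255−131) = 131 + 54.56 = 185.56 → 186
  B: 124 + 57.64 = 181.64 → 182
rgb(177, 186, 182) = #B1BAB6.

#B1BAB6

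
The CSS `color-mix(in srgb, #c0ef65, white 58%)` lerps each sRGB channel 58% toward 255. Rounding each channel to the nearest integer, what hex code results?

#e5f8be

#c0ef65 is rgb(192, 239, 101).
A 58% tint moves each channel 58% toward 255:
  R: 192 + 0.58×(255−192) = 192 + 36.54 = 228.54 → 229
  G: 239 + 9.28 = 248.28 → 248
  B: 101 + 0.58×(255−101) = 101 + 89.32 = 190.32 → 190
rgb(229, 248, 190) = #e5f8be.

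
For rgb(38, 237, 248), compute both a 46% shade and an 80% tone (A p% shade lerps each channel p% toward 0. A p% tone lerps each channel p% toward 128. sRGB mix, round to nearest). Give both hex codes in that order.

#158086, #6E9698

46% shade:
  R: 38 + 0.46×(0−38) = 38 − 17.48 = 20.52 → 21
  G: 237 − 109.02 = 127.98 → 128
  B: 248 − 114.08 = 133.92 → 134
  → #158086
80% tone:
  R: 38 + 0.8×(128−38) = 38 + 72 = 110 → 110
  G: 237 − 87.2 = 149.8 → 150
  B: 248 − 96 = 152 → 152
  → #6E9698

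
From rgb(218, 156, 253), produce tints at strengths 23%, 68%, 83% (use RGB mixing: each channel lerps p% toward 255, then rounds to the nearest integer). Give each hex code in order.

#e3b3fd, #f3dffe, #f9eeff

23%: (218 + 8.51 = 226.51→227, 156 + 22.77 = 178.77→179, 253→253) → #e3b3fd
68%: (218 + 25.16 = 243.16→243, 156 + 67.32 = 223.32→223, 253 + 1.36 = 254.36→254) → #f3dffe
83%: (218 + 30.71 = 248.71→249, 156 + 82.17 = 238.17→238, 253 + 1.66 = 254.66→255) → #f9eeff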